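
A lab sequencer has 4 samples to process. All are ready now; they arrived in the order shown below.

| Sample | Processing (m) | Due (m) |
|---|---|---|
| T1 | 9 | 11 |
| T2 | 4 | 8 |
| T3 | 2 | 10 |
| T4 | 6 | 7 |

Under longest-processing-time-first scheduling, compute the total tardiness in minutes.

30

LPT (decreasing processing time): T1 T4 T2 T3.
T1: 0→9, due 11, tardiness 0
T4: 9→15, due 7, tardiness 8
T2: 15→19, due 8, tardiness 11
T3: 19→21, due 10, tardiness 11
Sum = 0+8+11+11 = 30.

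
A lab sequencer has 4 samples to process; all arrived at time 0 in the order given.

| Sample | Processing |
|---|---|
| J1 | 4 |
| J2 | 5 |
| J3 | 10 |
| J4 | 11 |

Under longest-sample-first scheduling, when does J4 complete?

11

LPT (decreasing processing time): J4 J3 J2 J1.
J4: 0→11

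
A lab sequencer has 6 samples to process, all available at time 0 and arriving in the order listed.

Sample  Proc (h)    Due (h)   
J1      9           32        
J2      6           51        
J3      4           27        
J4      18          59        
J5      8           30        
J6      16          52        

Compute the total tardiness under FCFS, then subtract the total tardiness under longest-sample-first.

-48

FIFO (arrival order): J1 J2 J3 J4 J5 J6.
J1: 0→9, due 32, tardiness 0
J2: 9→15, due 51, tardiness 0
J3: 15→19, due 27, tardiness 0
J4: 19→37, due 59, tardiness 0
J5: 37→45, due 30, tardiness 15
J6: 45→61, due 52, tardiness 9
Sum = 0+0+0+0+15+9 = 24.
LPT (decreasing processing time): J4 J6 J1 J5 J2 J3.
J4: 0→18, due 59, tardiness 0
J6: 18→34, due 52, tardiness 0
J1: 34→43, due 32, tardiness 11
J5: 43→51, due 30, tardiness 21
J2: 51→57, due 51, tardiness 6
J3: 57→61, due 27, tardiness 34
Sum = 0+0+11+21+6+34 = 72.
Difference = 24 − 72 = -48.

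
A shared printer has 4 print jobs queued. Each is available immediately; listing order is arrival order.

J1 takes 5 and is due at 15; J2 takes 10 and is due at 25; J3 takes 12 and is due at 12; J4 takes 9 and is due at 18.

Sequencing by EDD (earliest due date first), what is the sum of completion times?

EDD (increasing due date): J3 J1 J4 J2.
J3: 0→12
J1: 12→17
J4: 17→26
J2: 26→36
Sum = 12+17+26+36 = 91.

91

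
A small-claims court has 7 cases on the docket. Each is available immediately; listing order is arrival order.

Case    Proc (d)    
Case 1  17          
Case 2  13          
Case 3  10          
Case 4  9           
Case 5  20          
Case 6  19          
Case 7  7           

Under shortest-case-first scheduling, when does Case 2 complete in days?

SPT (increasing processing time): Case 7 Case 4 Case 3 Case 2 Case 1 Case 6 Case 5.
Case 7: 0→7
Case 4: 7→16
Case 3: 16→26
Case 2: 26→39

39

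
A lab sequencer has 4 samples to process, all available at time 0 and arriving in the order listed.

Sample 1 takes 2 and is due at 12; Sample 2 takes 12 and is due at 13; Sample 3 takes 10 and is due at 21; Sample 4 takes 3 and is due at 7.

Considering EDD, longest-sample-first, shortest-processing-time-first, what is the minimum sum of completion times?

49

EDD (increasing due date): Sample 4 Sample 1 Sample 2 Sample 3.
Sample 4: 0→3
Sample 1: 3→5
Sample 2: 5→17
Sample 3: 17→27
Sum = 3+5+17+27 = 52.
LPT (decreasing processing time): Sample 2 Sample 3 Sample 4 Sample 1.
Sample 2: 0→12
Sample 3: 12→22
Sample 4: 22→25
Sample 1: 25→27
Sum = 12+22+25+27 = 86.
SPT (increasing processing time): Sample 1 Sample 4 Sample 3 Sample 2.
Sample 1: 0→2
Sample 4: 2→5
Sample 3: 5→15
Sample 2: 15→27
Sum = 2+5+15+27 = 49.
EDD 52, LPT 86, SPT 49 → minimum 49.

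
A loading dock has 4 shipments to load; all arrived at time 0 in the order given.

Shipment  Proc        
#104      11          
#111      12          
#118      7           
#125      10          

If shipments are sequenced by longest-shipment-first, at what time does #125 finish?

LPT (decreasing processing time): #111 #104 #125 #118.
#111: 0→12
#104: 12→23
#125: 23→33

33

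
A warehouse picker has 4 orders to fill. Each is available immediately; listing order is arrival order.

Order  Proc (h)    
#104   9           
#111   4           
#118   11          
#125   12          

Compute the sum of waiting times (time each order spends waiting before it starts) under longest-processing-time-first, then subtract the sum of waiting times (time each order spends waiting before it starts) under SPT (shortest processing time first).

LPT (decreasing processing time): #125 #118 #104 #111.
#125: waits 0, runs 0→12
#118: waits 12, runs 12→23
#104: waits 23, runs 23→32
#111: waits 32, runs 32→36
Sum = 0+12+23+32 = 67.
SPT (increasing processing time): #111 #104 #118 #125.
#111: waits 0, runs 0→4
#104: waits 4, runs 4→13
#118: waits 13, runs 13→24
#125: waits 24, runs 24→36
Sum = 0+4+13+24 = 41.
Difference = 67 − 41 = 26.

26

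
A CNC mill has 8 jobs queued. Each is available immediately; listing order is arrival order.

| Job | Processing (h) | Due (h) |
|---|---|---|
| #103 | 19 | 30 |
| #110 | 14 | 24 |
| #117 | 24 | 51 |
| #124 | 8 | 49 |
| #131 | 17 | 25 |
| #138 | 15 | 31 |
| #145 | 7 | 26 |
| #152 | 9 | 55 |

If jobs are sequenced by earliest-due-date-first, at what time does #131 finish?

31

EDD (increasing due date): #110 #131 #145 #103 #138 #124 #117 #152.
#110: 0→14
#131: 14→31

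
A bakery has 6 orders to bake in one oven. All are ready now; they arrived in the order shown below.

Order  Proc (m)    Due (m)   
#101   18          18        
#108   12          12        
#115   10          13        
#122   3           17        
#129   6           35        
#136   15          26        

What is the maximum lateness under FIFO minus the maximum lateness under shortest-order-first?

-8

FIFO (arrival order): #101 #108 #115 #122 #129 #136.
#101: 0→18, due 18, lateness 0
#108: 18→30, due 12, lateness 18
#115: 30→40, due 13, lateness 27
#122: 40→43, due 17, lateness 26
#129: 43→49, due 35, lateness 14
#136: 49→64, due 26, lateness 38
Maximum = 38.
SPT (increasing processing time): #122 #129 #115 #108 #136 #101.
#122: 0→3, due 17, lateness -14
#129: 3→9, due 35, lateness -26
#115: 9→19, due 13, lateness 6
#108: 19→31, due 12, lateness 19
#136: 31→46, due 26, lateness 20
#101: 46→64, due 18, lateness 46
Maximum = 46.
Difference = 38 − 46 = -8.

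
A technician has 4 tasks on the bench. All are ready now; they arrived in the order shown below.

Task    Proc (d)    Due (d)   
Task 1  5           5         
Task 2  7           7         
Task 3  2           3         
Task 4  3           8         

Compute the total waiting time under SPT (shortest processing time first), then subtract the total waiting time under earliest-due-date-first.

-6

SPT (increasing processing time): Task 3 Task 4 Task 1 Task 2.
Task 3: waits 0, runs 0→2
Task 4: waits 2, runs 2→5
Task 1: waits 5, runs 5→10
Task 2: waits 10, runs 10→17
Sum = 0+2+5+10 = 17.
EDD (increasing due date): Task 3 Task 1 Task 2 Task 4.
Task 3: waits 0, runs 0→2
Task 1: waits 2, runs 2→7
Task 2: waits 7, runs 7→14
Task 4: waits 14, runs 14→17
Sum = 0+2+7+14 = 23.
Difference = 17 − 23 = -6.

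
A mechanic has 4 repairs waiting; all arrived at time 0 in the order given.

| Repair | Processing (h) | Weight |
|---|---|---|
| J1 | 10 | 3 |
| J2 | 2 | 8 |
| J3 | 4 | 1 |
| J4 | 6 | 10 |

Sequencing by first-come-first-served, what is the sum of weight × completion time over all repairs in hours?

FIFO (arrival order): J1 J2 J3 J4.
J1: finishes 10, weight 3, w·C = 30
J2: finishes 12, weight 8, w·C = 96
J3: finishes 16, weight 1, w·C = 16
J4: finishes 22, weight 10, w·C = 220
Sum = 30+96+16+220 = 362.

362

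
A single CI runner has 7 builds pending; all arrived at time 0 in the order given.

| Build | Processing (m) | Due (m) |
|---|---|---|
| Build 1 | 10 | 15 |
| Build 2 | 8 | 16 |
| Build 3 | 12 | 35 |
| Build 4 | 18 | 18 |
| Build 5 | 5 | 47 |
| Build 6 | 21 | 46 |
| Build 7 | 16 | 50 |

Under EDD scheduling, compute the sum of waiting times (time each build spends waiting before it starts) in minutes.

255

EDD (increasing due date): Build 1 Build 2 Build 4 Build 3 Build 6 Build 5 Build 7.
Build 1: waits 0, runs 0→10
Build 2: waits 10, runs 10→18
Build 4: waits 18, runs 18→36
Build 3: waits 36, runs 36→48
Build 6: waits 48, runs 48→69
Build 5: waits 69, runs 69→74
Build 7: waits 74, runs 74→90
Sum = 0+10+18+36+48+69+74 = 255.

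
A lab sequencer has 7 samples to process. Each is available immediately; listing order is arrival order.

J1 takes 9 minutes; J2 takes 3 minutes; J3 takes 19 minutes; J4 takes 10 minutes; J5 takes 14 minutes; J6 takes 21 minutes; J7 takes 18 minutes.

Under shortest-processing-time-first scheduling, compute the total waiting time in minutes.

200

SPT (increasing processing time): J2 J1 J4 J5 J7 J3 J6.
J2: waits 0, runs 0→3
J1: waits 3, runs 3→12
J4: waits 12, runs 12→22
J5: waits 22, runs 22→36
J7: waits 36, runs 36→54
J3: waits 54, runs 54→73
J6: waits 73, runs 73→94
Sum = 0+3+12+22+36+54+73 = 200.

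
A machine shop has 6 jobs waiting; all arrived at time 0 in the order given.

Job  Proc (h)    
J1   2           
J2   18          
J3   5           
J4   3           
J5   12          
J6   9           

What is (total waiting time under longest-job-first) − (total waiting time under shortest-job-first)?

LPT (decreasing processing time): J2 J5 J6 J3 J4 J1.
J2: waits 0, runs 0→18
J5: waits 18, runs 18→30
J6: waits 30, runs 30→39
J3: waits 39, runs 39→44
J4: waits 44, runs 44→47
J1: waits 47, runs 47→49
Sum = 0+18+30+39+44+47 = 178.
SPT (increasing processing time): J1 J4 J3 J6 J5 J2.
J1: waits 0, runs 0→2
J4: waits 2, runs 2→5
J3: waits 5, runs 5→10
J6: waits 10, runs 10→19
J5: waits 19, runs 19→31
J2: waits 31, runs 31→49
Sum = 0+2+5+10+19+31 = 67.
Difference = 178 − 67 = 111.

111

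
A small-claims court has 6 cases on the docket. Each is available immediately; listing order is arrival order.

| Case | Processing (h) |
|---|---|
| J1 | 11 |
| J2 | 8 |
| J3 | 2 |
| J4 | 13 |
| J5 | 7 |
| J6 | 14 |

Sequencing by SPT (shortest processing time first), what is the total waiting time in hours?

97

SPT (increasing processing time): J3 J5 J2 J1 J4 J6.
J3: waits 0, runs 0→2
J5: waits 2, runs 2→9
J2: waits 9, runs 9→17
J1: waits 17, runs 17→28
J4: waits 28, runs 28→41
J6: waits 41, runs 41→55
Sum = 0+2+9+17+28+41 = 97.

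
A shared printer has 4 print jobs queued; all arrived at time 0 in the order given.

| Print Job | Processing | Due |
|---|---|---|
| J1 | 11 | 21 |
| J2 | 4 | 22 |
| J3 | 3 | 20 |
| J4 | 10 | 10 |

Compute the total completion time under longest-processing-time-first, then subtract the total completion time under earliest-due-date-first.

LPT (decreasing processing time): J1 J4 J2 J3.
J1: 0→11
J4: 11→21
J2: 21→25
J3: 25→28
Sum = 11+21+25+28 = 85.
EDD (increasing due date): J4 J3 J1 J2.
J4: 0→10
J3: 10→13
J1: 13→24
J2: 24→28
Sum = 10+13+24+28 = 75.
Difference = 85 − 75 = 10.

10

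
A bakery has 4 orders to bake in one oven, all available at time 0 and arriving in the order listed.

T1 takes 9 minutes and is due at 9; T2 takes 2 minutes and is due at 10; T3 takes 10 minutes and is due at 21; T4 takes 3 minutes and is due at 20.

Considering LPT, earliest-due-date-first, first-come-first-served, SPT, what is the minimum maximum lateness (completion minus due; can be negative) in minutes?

3

LPT (decreasing processing time): T3 T1 T4 T2.
T3: 0→10, due 21, lateness -11
T1: 10→19, due 9, lateness 10
T4: 19→22, due 20, lateness 2
T2: 22→24, due 10, lateness 14
Maximum = 14.
EDD (increasing due date): T1 T2 T4 T3.
T1: 0→9, due 9, lateness 0
T2: 9→11, due 10, lateness 1
T4: 11→14, due 20, lateness -6
T3: 14→24, due 21, lateness 3
Maximum = 3.
FIFO (arrival order): T1 T2 T3 T4.
T1: 0→9, due 9, lateness 0
T2: 9→11, due 10, lateness 1
T3: 11→21, due 21, lateness 0
T4: 21→24, due 20, lateness 4
Maximum = 4.
SPT (increasing processing time): T2 T4 T1 T3.
T2: 0→2, due 10, lateness -8
T4: 2→5, due 20, lateness -15
T1: 5→14, due 9, lateness 5
T3: 14→24, due 21, lateness 3
Maximum = 5.
LPT 14, EDD 3, FIFO 4, SPT 5 → minimum 3.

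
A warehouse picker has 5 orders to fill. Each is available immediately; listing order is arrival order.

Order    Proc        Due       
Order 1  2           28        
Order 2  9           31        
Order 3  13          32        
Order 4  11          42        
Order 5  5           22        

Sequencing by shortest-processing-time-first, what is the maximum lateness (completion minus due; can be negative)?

SPT (increasing processing time): Order 1 Order 5 Order 2 Order 4 Order 3.
Order 1: 0→2, due 28, lateness -26
Order 5: 2→7, due 22, lateness -15
Order 2: 7→16, due 31, lateness -15
Order 4: 16→27, due 42, lateness -15
Order 3: 27→40, due 32, lateness 8
Maximum = 8.

8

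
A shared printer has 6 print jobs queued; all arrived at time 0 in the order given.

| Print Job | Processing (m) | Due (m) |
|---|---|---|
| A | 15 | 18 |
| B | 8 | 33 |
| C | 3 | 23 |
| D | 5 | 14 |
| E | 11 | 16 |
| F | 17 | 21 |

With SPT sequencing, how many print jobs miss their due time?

3

SPT (increasing processing time): C D B E A F.
C: 0→3, due 23, tardiness 0
D: 3→8, due 14, tardiness 0
B: 8→16, due 33, tardiness 0
E: 16→27, due 16, tardiness 11
A: 27→42, due 18, tardiness 24
F: 42→59, due 21, tardiness 38
Late print jobs: 3.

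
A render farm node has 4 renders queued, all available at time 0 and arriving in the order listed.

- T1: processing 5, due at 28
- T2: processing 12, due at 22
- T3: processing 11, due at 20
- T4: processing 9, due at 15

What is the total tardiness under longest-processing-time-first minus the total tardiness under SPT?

9

LPT (decreasing processing time): T2 T3 T4 T1.
T2: 0→12, due 22, tardiness 0
T3: 12→23, due 20, tardiness 3
T4: 23→32, due 15, tardiness 17
T1: 32→37, due 28, tardiness 9
Sum = 0+3+17+9 = 29.
SPT (increasing processing time): T1 T4 T3 T2.
T1: 0→5, due 28, tardiness 0
T4: 5→14, due 15, tardiness 0
T3: 14→25, due 20, tardiness 5
T2: 25→37, due 22, tardiness 15
Sum = 0+0+5+15 = 20.
Difference = 29 − 20 = 9.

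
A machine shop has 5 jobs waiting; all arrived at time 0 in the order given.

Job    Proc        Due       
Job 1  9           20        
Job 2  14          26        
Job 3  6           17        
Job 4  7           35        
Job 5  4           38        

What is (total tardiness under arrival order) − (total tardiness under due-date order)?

FIFO (arrival order): Job 1 Job 2 Job 3 Job 4 Job 5.
Job 1: 0→9, due 20, tardiness 0
Job 2: 9→23, due 26, tardiness 0
Job 3: 23→29, due 17, tardiness 12
Job 4: 29→36, due 35, tardiness 1
Job 5: 36→40, due 38, tardiness 2
Sum = 0+0+12+1+2 = 15.
EDD (increasing due date): Job 3 Job 1 Job 2 Job 4 Job 5.
Job 3: 0→6, due 17, tardiness 0
Job 1: 6→15, due 20, tardiness 0
Job 2: 15→29, due 26, tardiness 3
Job 4: 29→36, due 35, tardiness 1
Job 5: 36→40, due 38, tardiness 2
Sum = 0+0+3+1+2 = 6.
Difference = 15 − 6 = 9.

9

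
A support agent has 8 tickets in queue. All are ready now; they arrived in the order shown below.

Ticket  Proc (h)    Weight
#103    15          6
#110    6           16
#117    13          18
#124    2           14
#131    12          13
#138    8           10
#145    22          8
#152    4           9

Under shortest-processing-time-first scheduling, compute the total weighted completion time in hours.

2716

SPT (increasing processing time): #124 #152 #110 #138 #131 #117 #103 #145.
#124: finishes 2, weight 14, w·C = 28
#152: finishes 6, weight 9, w·C = 54
#110: finishes 12, weight 16, w·C = 192
#138: finishes 20, weight 10, w·C = 200
#131: finishes 32, weight 13, w·C = 416
#117: finishes 45, weight 18, w·C = 810
#103: finishes 60, weight 6, w·C = 360
#145: finishes 82, weight 8, w·C = 656
Sum = 28+54+192+200+416+810+360+656 = 2716.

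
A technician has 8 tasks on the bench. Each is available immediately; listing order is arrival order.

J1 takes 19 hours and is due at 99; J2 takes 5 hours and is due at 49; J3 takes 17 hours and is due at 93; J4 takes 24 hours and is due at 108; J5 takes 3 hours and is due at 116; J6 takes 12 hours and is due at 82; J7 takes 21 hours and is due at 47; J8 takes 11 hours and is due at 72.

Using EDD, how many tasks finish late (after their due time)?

EDD (increasing due date): J7 J2 J8 J6 J3 J1 J4 J5.
J7: 0→21, due 47, tardiness 0
J2: 21→26, due 49, tardiness 0
J8: 26→37, due 72, tardiness 0
J6: 37→49, due 82, tardiness 0
J3: 49→66, due 93, tardiness 0
J1: 66→85, due 99, tardiness 0
J4: 85→109, due 108, tardiness 1
J5: 109→112, due 116, tardiness 0
Late tasks: 1.

1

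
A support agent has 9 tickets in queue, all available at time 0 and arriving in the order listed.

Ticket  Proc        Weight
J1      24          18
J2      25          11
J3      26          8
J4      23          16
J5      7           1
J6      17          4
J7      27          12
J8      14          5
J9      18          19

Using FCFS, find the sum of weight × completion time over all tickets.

FIFO (arrival order): J1 J2 J3 J4 J5 J6 J7 J8 J9.
J1: finishes 24, weight 18, w·C = 432
J2: finishes 49, weight 11, w·C = 539
J3: finishes 75, weight 8, w·C = 600
J4: finishes 98, weight 16, w·C = 1568
J5: finishes 105, weight 1, w·C = 105
J6: finishes 122, weight 4, w·C = 488
J7: finishes 149, weight 12, w·C = 1788
J8: finishes 163, weight 5, w·C = 815
J9: finishes 181, weight 19, w·C = 3439
Sum = 432+539+600+1568+105+488+1788+815+3439 = 9774.

9774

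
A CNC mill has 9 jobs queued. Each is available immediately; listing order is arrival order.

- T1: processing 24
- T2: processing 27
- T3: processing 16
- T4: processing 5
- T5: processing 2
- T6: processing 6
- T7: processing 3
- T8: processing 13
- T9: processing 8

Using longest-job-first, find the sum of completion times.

712

LPT (decreasing processing time): T2 T1 T3 T8 T9 T6 T4 T7 T5.
T2: 0→27
T1: 27→51
T3: 51→67
T8: 67→80
T9: 80→88
T6: 88→94
T4: 94→99
T7: 99→102
T5: 102→104
Sum = 27+51+67+80+88+94+99+102+104 = 712.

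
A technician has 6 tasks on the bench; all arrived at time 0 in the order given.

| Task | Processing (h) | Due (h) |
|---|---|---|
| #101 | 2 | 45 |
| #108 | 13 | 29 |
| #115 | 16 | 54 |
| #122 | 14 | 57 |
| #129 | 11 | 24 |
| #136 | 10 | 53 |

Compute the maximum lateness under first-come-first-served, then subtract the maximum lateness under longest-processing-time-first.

2

FIFO (arrival order): #101 #108 #115 #122 #129 #136.
#101: 0→2, due 45, lateness -43
#108: 2→15, due 29, lateness -14
#115: 15→31, due 54, lateness -23
#122: 31→45, due 57, lateness -12
#129: 45→56, due 24, lateness 32
#136: 56→66, due 53, lateness 13
Maximum = 32.
LPT (decreasing processing time): #115 #122 #108 #129 #136 #101.
#115: 0→16, due 54, lateness -38
#122: 16→30, due 57, lateness -27
#108: 30→43, due 29, lateness 14
#129: 43→54, due 24, lateness 30
#136: 54→64, due 53, lateness 11
#101: 64→66, due 45, lateness 21
Maximum = 30.
Difference = 32 − 30 = 2.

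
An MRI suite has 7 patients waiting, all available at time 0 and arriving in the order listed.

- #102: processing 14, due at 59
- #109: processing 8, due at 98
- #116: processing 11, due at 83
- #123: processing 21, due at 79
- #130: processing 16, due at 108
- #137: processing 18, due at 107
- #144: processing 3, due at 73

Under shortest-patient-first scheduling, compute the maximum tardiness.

12

SPT (increasing processing time): #144 #109 #116 #102 #130 #137 #123.
#144: 0→3, due 73, tardiness 0
#109: 3→11, due 98, tardiness 0
#116: 11→22, due 83, tardiness 0
#102: 22→36, due 59, tardiness 0
#130: 36→52, due 108, tardiness 0
#137: 52→70, due 107, tardiness 0
#123: 70→91, due 79, tardiness 12
Maximum = 12.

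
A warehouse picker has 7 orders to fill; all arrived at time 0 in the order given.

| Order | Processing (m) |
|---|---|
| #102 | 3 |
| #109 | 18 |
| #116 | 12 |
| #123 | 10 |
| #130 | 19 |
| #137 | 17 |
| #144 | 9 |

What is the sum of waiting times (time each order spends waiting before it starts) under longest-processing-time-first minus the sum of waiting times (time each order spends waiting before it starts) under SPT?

146

LPT (decreasing processing time): #130 #109 #137 #116 #123 #144 #102.
#130: waits 0, runs 0→19
#109: waits 19, runs 19→37
#137: waits 37, runs 37→54
#116: waits 54, runs 54→66
#123: waits 66, runs 66→76
#144: waits 76, runs 76→85
#102: waits 85, runs 85→88
Sum = 0+19+37+54+66+76+85 = 337.
SPT (increasing processing time): #102 #144 #123 #116 #137 #109 #130.
#102: waits 0, runs 0→3
#144: waits 3, runs 3→12
#123: waits 12, runs 12→22
#116: waits 22, runs 22→34
#137: waits 34, runs 34→51
#109: waits 51, runs 51→69
#130: waits 69, runs 69→88
Sum = 0+3+12+22+34+51+69 = 191.
Difference = 337 − 191 = 146.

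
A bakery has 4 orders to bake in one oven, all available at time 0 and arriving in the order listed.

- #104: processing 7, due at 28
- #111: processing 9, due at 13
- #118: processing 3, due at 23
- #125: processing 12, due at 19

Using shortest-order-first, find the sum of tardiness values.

18

SPT (increasing processing time): #118 #104 #111 #125.
#118: 0→3, due 23, tardiness 0
#104: 3→10, due 28, tardiness 0
#111: 10→19, due 13, tardiness 6
#125: 19→31, due 19, tardiness 12
Sum = 0+0+6+12 = 18.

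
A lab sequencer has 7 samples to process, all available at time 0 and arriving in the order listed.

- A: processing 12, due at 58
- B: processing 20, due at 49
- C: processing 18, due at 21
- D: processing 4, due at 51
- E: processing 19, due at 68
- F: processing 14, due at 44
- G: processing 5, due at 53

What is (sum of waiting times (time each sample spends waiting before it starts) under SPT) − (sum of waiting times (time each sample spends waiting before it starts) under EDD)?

-98

SPT (increasing processing time): D G A F C E B.
D: waits 0, runs 0→4
G: waits 4, runs 4→9
A: waits 9, runs 9→21
F: waits 21, runs 21→35
C: waits 35, runs 35→53
E: waits 53, runs 53→72
B: waits 72, runs 72→92
Sum = 0+4+9+21+35+53+72 = 194.
EDD (increasing due date): C F B D G A E.
C: waits 0, runs 0→18
F: waits 18, runs 18→32
B: waits 32, runs 32→52
D: waits 52, runs 52→56
G: waits 56, runs 56→61
A: waits 61, runs 61→73
E: waits 73, runs 73→92
Sum = 0+18+32+52+56+61+73 = 292.
Difference = 194 − 292 = -98.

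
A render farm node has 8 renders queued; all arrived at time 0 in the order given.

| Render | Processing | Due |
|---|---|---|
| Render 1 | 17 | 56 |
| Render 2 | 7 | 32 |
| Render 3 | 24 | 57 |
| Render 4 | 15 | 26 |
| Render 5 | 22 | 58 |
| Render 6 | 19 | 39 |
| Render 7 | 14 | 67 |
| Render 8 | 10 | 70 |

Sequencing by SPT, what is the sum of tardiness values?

187

SPT (increasing processing time): Render 2 Render 8 Render 7 Render 4 Render 1 Render 6 Render 5 Render 3.
Render 2: 0→7, due 32, tardiness 0
Render 8: 7→17, due 70, tardiness 0
Render 7: 17→31, due 67, tardiness 0
Render 4: 31→46, due 26, tardiness 20
Render 1: 46→63, due 56, tardiness 7
Render 6: 63→82, due 39, tardiness 43
Render 5: 82→104, due 58, tardiness 46
Render 3: 104→128, due 57, tardiness 71
Sum = 0+0+0+20+7+43+46+71 = 187.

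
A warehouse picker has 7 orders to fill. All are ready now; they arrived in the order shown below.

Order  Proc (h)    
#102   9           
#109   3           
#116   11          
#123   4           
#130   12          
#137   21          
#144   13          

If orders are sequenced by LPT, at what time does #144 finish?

LPT (decreasing processing time): #137 #144 #130 #116 #102 #123 #109.
#137: 0→21
#144: 21→34

34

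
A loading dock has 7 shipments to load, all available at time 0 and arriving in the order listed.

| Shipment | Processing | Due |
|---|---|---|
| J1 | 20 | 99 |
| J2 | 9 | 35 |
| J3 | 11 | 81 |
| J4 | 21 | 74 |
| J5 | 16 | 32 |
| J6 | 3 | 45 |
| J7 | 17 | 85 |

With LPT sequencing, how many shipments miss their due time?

LPT (decreasing processing time): J4 J1 J7 J5 J3 J2 J6.
J4: 0→21, due 74, tardiness 0
J1: 21→41, due 99, tardiness 0
J7: 41→58, due 85, tardiness 0
J5: 58→74, due 32, tardiness 42
J3: 74→85, due 81, tardiness 4
J2: 85→94, due 35, tardiness 59
J6: 94→97, due 45, tardiness 52
Late shipments: 4.

4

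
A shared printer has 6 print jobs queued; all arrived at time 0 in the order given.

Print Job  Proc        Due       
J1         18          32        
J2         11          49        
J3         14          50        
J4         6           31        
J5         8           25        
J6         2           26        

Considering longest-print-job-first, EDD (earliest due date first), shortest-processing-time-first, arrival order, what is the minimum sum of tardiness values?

LPT (decreasing processing time): J1 J3 J2 J5 J4 J6.
J1: 0→18, due 32, tardiness 0
J3: 18→32, due 50, tardiness 0
J2: 32→43, due 49, tardiness 0
J5: 43→51, due 25, tardiness 26
J4: 51→57, due 31, tardiness 26
J6: 57→59, due 26, tardiness 33
Sum = 0+0+0+26+26+33 = 85.
EDD (increasing due date): J5 J6 J4 J1 J2 J3.
J5: 0→8, due 25, tardiness 0
J6: 8→10, due 26, tardiness 0
J4: 10→16, due 31, tardiness 0
J1: 16→34, due 32, tardiness 2
J2: 34→45, due 49, tardiness 0
J3: 45→59, due 50, tardiness 9
Sum = 0+0+0+2+0+9 = 11.
SPT (increasing processing time): J6 J4 J5 J2 J3 J1.
J6: 0→2, due 26, tardiness 0
J4: 2→8, due 31, tardiness 0
J5: 8→16, due 25, tardiness 0
J2: 16→27, due 49, tardiness 0
J3: 27→41, due 50, tardiness 0
J1: 41→59, due 32, tardiness 27
Sum = 0+0+0+0+0+27 = 27.
FIFO (arrival order): J1 J2 J3 J4 J5 J6.
J1: 0→18, due 32, tardiness 0
J2: 18→29, due 49, tardiness 0
J3: 29→43, due 50, tardiness 0
J4: 43→49, due 31, tardiness 18
J5: 49→57, due 25, tardiness 32
J6: 57→59, due 26, tardiness 33
Sum = 0+0+0+18+32+33 = 83.
LPT 85, EDD 11, SPT 27, FIFO 83 → minimum 11.

11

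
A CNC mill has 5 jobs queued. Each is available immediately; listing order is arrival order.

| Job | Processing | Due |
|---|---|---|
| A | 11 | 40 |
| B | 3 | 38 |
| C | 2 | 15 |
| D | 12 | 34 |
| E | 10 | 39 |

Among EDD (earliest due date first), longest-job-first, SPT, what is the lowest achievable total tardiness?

0

EDD (increasing due date): C D B E A.
C: 0→2, due 15, tardiness 0
D: 2→14, due 34, tardiness 0
B: 14→17, due 38, tardiness 0
E: 17→27, due 39, tardiness 0
A: 27→38, due 40, tardiness 0
Sum = 0+0+0+0+0 = 0.
LPT (decreasing processing time): D A E B C.
D: 0→12, due 34, tardiness 0
A: 12→23, due 40, tardiness 0
E: 23→33, due 39, tardiness 0
B: 33→36, due 38, tardiness 0
C: 36→38, due 15, tardiness 23
Sum = 0+0+0+0+23 = 23.
SPT (increasing processing time): C B E A D.
C: 0→2, due 15, tardiness 0
B: 2→5, due 38, tardiness 0
E: 5→15, due 39, tardiness 0
A: 15→26, due 40, tardiness 0
D: 26→38, due 34, tardiness 4
Sum = 0+0+0+0+4 = 4.
EDD 0, LPT 23, SPT 4 → minimum 0.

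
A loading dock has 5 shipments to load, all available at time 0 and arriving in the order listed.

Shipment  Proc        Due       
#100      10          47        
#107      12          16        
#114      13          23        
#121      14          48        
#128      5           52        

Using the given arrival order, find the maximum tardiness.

12

FIFO (arrival order): #100 #107 #114 #121 #128.
#100: 0→10, due 47, tardiness 0
#107: 10→22, due 16, tardiness 6
#114: 22→35, due 23, tardiness 12
#121: 35→49, due 48, tardiness 1
#128: 49→54, due 52, tardiness 2
Maximum = 12.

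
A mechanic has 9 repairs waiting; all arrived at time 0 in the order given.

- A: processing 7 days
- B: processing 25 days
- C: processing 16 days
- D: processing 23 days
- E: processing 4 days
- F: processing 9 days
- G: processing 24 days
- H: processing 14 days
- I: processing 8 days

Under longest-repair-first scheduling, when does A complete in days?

126

LPT (decreasing processing time): B G D C H F I A E.
B: 0→25
G: 25→49
D: 49→72
C: 72→88
H: 88→102
F: 102→111
I: 111→119
A: 119→126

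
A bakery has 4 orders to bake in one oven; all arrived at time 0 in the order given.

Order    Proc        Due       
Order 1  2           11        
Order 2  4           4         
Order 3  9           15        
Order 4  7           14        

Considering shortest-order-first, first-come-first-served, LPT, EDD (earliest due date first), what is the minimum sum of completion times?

SPT (increasing processing time): Order 1 Order 2 Order 4 Order 3.
Order 1: 0→2
Order 2: 2→6
Order 4: 6→13
Order 3: 13→22
Sum = 2+6+13+22 = 43.
FIFO (arrival order): Order 1 Order 2 Order 3 Order 4.
Order 1: 0→2
Order 2: 2→6
Order 3: 6→15
Order 4: 15→22
Sum = 2+6+15+22 = 45.
LPT (decreasing processing time): Order 3 Order 4 Order 2 Order 1.
Order 3: 0→9
Order 4: 9→16
Order 2: 16→20
Order 1: 20→22
Sum = 9+16+20+22 = 67.
EDD (increasing due date): Order 2 Order 1 Order 4 Order 3.
Order 2: 0→4
Order 1: 4→6
Order 4: 6→13
Order 3: 13→22
Sum = 4+6+13+22 = 45.
SPT 43, FIFO 45, LPT 67, EDD 45 → minimum 43.

43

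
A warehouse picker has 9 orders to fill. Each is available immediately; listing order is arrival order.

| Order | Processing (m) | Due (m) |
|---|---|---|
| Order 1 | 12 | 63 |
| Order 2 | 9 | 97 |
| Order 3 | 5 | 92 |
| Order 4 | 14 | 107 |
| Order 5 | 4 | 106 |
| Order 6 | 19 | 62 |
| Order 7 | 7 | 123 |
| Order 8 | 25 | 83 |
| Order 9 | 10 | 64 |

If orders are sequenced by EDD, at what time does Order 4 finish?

EDD (increasing due date): Order 6 Order 1 Order 9 Order 8 Order 3 Order 2 Order 5 Order 4 Order 7.
Order 6: 0→19
Order 1: 19→31
Order 9: 31→41
Order 8: 41→66
Order 3: 66→71
Order 2: 71→80
Order 5: 80→84
Order 4: 84→98

98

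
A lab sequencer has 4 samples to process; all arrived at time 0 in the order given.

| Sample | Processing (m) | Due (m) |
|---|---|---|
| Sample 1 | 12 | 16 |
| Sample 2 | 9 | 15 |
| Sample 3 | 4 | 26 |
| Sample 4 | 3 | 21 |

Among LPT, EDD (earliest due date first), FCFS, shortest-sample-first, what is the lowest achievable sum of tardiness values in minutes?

10

LPT (decreasing processing time): Sample 1 Sample 2 Sample 3 Sample 4.
Sample 1: 0→12, due 16, tardiness 0
Sample 2: 12→21, due 15, tardiness 6
Sample 3: 21→25, due 26, tardiness 0
Sample 4: 25→28, due 21, tardiness 7
Sum = 0+6+0+7 = 13.
EDD (increasing due date): Sample 2 Sample 1 Sample 4 Sample 3.
Sample 2: 0→9, due 15, tardiness 0
Sample 1: 9→21, due 16, tardiness 5
Sample 4: 21→24, due 21, tardiness 3
Sample 3: 24→28, due 26, tardiness 2
Sum = 0+5+3+2 = 10.
FIFO (arrival order): Sample 1 Sample 2 Sample 3 Sample 4.
Sample 1: 0→12, due 16, tardiness 0
Sample 2: 12→21, due 15, tardiness 6
Sample 3: 21→25, due 26, tardiness 0
Sample 4: 25→28, due 21, tardiness 7
Sum = 0+6+0+7 = 13.
SPT (increasing processing time): Sample 4 Sample 3 Sample 2 Sample 1.
Sample 4: 0→3, due 21, tardiness 0
Sample 3: 3→7, due 26, tardiness 0
Sample 2: 7→16, due 15, tardiness 1
Sample 1: 16→28, due 16, tardiness 12
Sum = 0+0+1+12 = 13.
LPT 13, EDD 10, FIFO 13, SPT 13 → minimum 10.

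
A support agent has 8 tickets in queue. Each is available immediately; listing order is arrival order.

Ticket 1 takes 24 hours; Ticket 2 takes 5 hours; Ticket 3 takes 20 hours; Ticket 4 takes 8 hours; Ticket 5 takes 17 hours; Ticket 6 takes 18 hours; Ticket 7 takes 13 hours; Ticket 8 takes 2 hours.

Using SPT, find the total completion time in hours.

350

SPT (increasing processing time): Ticket 8 Ticket 2 Ticket 4 Ticket 7 Ticket 5 Ticket 6 Ticket 3 Ticket 1.
Ticket 8: 0→2
Ticket 2: 2→7
Ticket 4: 7→15
Ticket 7: 15→28
Ticket 5: 28→45
Ticket 6: 45→63
Ticket 3: 63→83
Ticket 1: 83→107
Sum = 2+7+15+28+45+63+83+107 = 350.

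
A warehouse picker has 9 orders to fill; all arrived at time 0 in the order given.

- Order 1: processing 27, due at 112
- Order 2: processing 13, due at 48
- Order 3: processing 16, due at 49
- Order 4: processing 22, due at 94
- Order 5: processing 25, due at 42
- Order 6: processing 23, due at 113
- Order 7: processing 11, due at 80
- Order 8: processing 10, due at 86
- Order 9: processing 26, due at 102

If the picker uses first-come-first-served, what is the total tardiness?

270

FIFO (arrival order): Order 1 Order 2 Order 3 Order 4 Order 5 Order 6 Order 7 Order 8 Order 9.
Order 1: 0→27, due 112, tardiness 0
Order 2: 27→40, due 48, tardiness 0
Order 3: 40→56, due 49, tardiness 7
Order 4: 56→78, due 94, tardiness 0
Order 5: 78→103, due 42, tardiness 61
Order 6: 103→126, due 113, tardiness 13
Order 7: 126→137, due 80, tardiness 57
Order 8: 137→147, due 86, tardiness 61
Order 9: 147→173, due 102, tardiness 71
Sum = 0+0+7+0+61+13+57+61+71 = 270.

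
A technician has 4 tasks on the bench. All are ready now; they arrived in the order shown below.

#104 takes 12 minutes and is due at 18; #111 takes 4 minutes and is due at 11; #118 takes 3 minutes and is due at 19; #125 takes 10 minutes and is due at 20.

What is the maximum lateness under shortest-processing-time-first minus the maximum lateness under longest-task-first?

SPT (increasing processing time): #118 #111 #125 #104.
#118: 0→3, due 19, lateness -16
#111: 3→7, due 11, lateness -4
#125: 7→17, due 20, lateness -3
#104: 17→29, due 18, lateness 11
Maximum = 11.
LPT (decreasing processing time): #104 #125 #111 #118.
#104: 0→12, due 18, lateness -6
#125: 12→22, due 20, lateness 2
#111: 22→26, due 11, lateness 15
#118: 26→29, due 19, lateness 10
Maximum = 15.
Difference = 11 − 15 = -4.

-4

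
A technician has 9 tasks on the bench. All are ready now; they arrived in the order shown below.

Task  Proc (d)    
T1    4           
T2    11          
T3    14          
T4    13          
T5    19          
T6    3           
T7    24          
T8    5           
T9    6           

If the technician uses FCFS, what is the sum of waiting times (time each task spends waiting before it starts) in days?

396

FIFO (arrival order): T1 T2 T3 T4 T5 T6 T7 T8 T9.
T1: waits 0, runs 0→4
T2: waits 4, runs 4→15
T3: waits 15, runs 15→29
T4: waits 29, runs 29→42
T5: waits 42, runs 42→61
T6: waits 61, runs 61→64
T7: waits 64, runs 64→88
T8: waits 88, runs 88→93
T9: waits 93, runs 93→99
Sum = 0+4+15+29+42+61+64+88+93 = 396.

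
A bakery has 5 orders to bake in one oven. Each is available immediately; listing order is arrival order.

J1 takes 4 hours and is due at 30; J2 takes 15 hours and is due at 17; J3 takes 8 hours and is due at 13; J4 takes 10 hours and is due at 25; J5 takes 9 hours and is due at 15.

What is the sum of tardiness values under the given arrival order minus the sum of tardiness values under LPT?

-5

FIFO (arrival order): J1 J2 J3 J4 J5.
J1: 0→4, due 30, tardiness 0
J2: 4→19, due 17, tardiness 2
J3: 19→27, due 13, tardiness 14
J4: 27→37, due 25, tardiness 12
J5: 37→46, due 15, tardiness 31
Sum = 0+2+14+12+31 = 59.
LPT (decreasing processing time): J2 J4 J5 J3 J1.
J2: 0→15, due 17, tardiness 0
J4: 15→25, due 25, tardiness 0
J5: 25→34, due 15, tardiness 19
J3: 34→42, due 13, tardiness 29
J1: 42→46, due 30, tardiness 16
Sum = 0+0+19+29+16 = 64.
Difference = 59 − 64 = -5.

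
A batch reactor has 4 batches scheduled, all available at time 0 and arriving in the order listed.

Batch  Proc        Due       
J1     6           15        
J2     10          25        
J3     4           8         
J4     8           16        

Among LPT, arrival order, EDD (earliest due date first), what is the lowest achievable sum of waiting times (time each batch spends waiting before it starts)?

32

LPT (decreasing processing time): J2 J4 J1 J3.
J2: waits 0, runs 0→10
J4: waits 10, runs 10→18
J1: waits 18, runs 18→24
J3: waits 24, runs 24→28
Sum = 0+10+18+24 = 52.
FIFO (arrival order): J1 J2 J3 J4.
J1: waits 0, runs 0→6
J2: waits 6, runs 6→16
J3: waits 16, runs 16→20
J4: waits 20, runs 20→28
Sum = 0+6+16+20 = 42.
EDD (increasing due date): J3 J1 J4 J2.
J3: waits 0, runs 0→4
J1: waits 4, runs 4→10
J4: waits 10, runs 10→18
J2: waits 18, runs 18→28
Sum = 0+4+10+18 = 32.
LPT 52, FIFO 42, EDD 32 → minimum 32.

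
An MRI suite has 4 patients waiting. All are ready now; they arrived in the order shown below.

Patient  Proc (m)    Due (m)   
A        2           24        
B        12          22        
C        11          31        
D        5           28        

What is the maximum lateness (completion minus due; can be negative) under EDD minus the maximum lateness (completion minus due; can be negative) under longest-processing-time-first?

EDD (increasing due date): B A D C.
B: 0→12, due 22, lateness -10
A: 12→14, due 24, lateness -10
D: 14→19, due 28, lateness -9
C: 19→30, due 31, lateness -1
Maximum = -1.
LPT (decreasing processing time): B C D A.
B: 0→12, due 22, lateness -10
C: 12→23, due 31, lateness -8
D: 23→28, due 28, lateness 0
A: 28→30, due 24, lateness 6
Maximum = 6.
Difference = -1 − 6 = -7.

-7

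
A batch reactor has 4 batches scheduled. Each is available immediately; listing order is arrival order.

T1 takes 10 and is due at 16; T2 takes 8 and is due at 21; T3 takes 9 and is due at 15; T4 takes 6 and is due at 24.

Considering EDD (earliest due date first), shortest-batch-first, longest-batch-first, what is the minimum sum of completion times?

76

EDD (increasing due date): T3 T1 T2 T4.
T3: 0→9
T1: 9→19
T2: 19→27
T4: 27→33
Sum = 9+19+27+33 = 88.
SPT (increasing processing time): T4 T2 T3 T1.
T4: 0→6
T2: 6→14
T3: 14→23
T1: 23→33
Sum = 6+14+23+33 = 76.
LPT (decreasing processing time): T1 T3 T2 T4.
T1: 0→10
T3: 10→19
T2: 19→27
T4: 27→33
Sum = 10+19+27+33 = 89.
EDD 88, SPT 76, LPT 89 → minimum 76.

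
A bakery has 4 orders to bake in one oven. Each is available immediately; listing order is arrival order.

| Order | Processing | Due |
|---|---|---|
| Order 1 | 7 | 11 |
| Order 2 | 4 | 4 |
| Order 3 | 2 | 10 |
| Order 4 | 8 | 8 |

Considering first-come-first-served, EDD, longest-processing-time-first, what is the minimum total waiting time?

30

FIFO (arrival order): Order 1 Order 2 Order 3 Order 4.
Order 1: waits 0, runs 0→7
Order 2: waits 7, runs 7→11
Order 3: waits 11, runs 11→13
Order 4: waits 13, runs 13→21
Sum = 0+7+11+13 = 31.
EDD (increasing due date): Order 2 Order 4 Order 3 Order 1.
Order 2: waits 0, runs 0→4
Order 4: waits 4, runs 4→12
Order 3: waits 12, runs 12→14
Order 1: waits 14, runs 14→21
Sum = 0+4+12+14 = 30.
LPT (decreasing processing time): Order 4 Order 1 Order 2 Order 3.
Order 4: waits 0, runs 0→8
Order 1: waits 8, runs 8→15
Order 2: waits 15, runs 15→19
Order 3: waits 19, runs 19→21
Sum = 0+8+15+19 = 42.
FIFO 31, EDD 30, LPT 42 → minimum 30.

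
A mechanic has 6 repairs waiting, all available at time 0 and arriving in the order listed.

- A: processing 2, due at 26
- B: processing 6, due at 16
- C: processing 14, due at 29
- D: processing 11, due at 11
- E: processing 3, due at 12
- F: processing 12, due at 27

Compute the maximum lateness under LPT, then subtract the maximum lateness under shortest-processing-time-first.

15

LPT (decreasing processing time): C F D B E A.
C: 0→14, due 29, lateness -15
F: 14→26, due 27, lateness -1
D: 26→37, due 11, lateness 26
B: 37→43, due 16, lateness 27
E: 43→46, due 12, lateness 34
A: 46→48, due 26, lateness 22
Maximum = 34.
SPT (increasing processing time): A E B D F C.
A: 0→2, due 26, lateness -24
E: 2→5, due 12, lateness -7
B: 5→11, due 16, lateness -5
D: 11→22, due 11, lateness 11
F: 22→34, due 27, lateness 7
C: 34→48, due 29, lateness 19
Maximum = 19.
Difference = 34 − 19 = 15.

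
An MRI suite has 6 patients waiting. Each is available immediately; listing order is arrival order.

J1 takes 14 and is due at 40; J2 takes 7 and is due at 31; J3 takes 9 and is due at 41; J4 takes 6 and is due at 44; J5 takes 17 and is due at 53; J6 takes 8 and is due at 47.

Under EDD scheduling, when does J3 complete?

30

EDD (increasing due date): J2 J1 J3 J4 J6 J5.
J2: 0→7
J1: 7→21
J3: 21→30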